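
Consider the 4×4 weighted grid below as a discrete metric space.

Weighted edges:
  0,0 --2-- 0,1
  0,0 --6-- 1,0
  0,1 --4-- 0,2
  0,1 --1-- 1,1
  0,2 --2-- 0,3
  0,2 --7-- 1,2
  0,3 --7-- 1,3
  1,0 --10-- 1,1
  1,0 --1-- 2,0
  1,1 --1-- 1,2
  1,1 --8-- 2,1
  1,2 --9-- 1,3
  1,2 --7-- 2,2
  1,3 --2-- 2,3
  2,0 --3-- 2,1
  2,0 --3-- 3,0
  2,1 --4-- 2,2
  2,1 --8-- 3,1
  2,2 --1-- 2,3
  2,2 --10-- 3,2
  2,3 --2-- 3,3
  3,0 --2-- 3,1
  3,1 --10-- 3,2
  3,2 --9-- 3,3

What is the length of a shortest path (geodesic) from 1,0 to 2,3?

Shortest path: 1,0 → 2,0 → 2,1 → 2,2 → 2,3, total weight = 9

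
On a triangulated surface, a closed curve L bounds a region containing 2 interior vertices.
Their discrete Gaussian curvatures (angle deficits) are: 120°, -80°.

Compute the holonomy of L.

Holonomy = total enclosed curvature = 120° + (-80°) = 40°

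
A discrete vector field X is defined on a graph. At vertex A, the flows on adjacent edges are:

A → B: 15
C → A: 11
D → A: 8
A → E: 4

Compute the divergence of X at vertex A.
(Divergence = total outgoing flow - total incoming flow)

Divergence = sum of outgoing flows = 15 + (-11) + (-8) + 4 = 0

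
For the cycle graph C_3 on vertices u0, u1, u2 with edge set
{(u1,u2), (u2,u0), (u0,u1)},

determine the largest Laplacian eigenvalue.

The cycle graph C_n has Laplacian eigenvalues λ_k = 2 − 2cos(2πk/n), k = 0, 1, …, n−1. Here n = 3:
k=0: 2 − 2cos(0) = 0.0; k=1: 2 − 2cos(2π/3) = 3.0; k=2: 2 − 2cos(4π/3) = 3.0.
Laplacian eigenvalues: [0.0, 3.0, 3.0]. Largest eigenvalue (spectral radius) = 3.0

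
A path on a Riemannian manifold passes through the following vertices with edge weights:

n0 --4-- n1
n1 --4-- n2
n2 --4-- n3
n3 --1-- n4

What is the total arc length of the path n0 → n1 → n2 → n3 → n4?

Arc length = 4 + 4 + 4 + 1 = 13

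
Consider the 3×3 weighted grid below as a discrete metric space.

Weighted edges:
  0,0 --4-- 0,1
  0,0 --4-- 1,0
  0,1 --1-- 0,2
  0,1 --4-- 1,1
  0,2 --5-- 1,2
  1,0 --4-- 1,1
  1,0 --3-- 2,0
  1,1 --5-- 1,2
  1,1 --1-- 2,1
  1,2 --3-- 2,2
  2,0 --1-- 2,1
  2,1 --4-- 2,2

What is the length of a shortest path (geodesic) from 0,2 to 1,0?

Shortest path: 0,2 → 0,1 → 0,0 → 1,0, total weight = 9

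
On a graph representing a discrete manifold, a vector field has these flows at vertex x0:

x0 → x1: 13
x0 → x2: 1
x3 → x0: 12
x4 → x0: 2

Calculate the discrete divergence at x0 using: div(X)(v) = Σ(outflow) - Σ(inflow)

Divergence = sum of outgoing flows = 13 + 1 + (-12) + (-2) = 0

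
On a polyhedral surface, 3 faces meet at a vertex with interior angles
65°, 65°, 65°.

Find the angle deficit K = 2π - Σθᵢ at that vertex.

Sum of angles = 195°. K = 360° - 195° = 165° = 11π/12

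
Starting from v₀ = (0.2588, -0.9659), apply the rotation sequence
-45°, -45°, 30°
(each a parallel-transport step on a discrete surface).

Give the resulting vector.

Total rotation: (-45°) + (-45°) + 30° = -60°. Final vector: (-0.7071, -0.7071)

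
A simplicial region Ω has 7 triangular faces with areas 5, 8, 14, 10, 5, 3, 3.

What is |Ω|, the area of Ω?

5 + 8 + 14 + 10 + 5 + 3 + 3 = 48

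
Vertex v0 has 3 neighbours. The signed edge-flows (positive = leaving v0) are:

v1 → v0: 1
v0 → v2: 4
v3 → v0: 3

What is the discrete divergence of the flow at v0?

Divergence = sum of outgoing flows = (-1) + 4 + (-3) = 0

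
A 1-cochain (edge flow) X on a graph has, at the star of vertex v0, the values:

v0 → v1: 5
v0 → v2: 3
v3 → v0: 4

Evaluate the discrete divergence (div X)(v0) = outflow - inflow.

Divergence = sum of outgoing flows = 5 + 3 + (-4) = 4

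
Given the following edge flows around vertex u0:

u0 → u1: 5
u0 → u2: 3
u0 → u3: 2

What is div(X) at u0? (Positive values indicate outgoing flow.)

Divergence = sum of outgoing flows = 5 + 3 + 2 = 10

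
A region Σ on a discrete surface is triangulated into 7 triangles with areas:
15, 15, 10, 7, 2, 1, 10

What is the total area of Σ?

15 + 15 + 10 + 7 + 2 + 1 + 10 = 60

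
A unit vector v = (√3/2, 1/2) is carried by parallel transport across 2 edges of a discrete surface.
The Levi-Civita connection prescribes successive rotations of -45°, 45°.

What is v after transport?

Total rotation: (-45°) + 45° = 0°. Final vector: (0.8660, 0.5000)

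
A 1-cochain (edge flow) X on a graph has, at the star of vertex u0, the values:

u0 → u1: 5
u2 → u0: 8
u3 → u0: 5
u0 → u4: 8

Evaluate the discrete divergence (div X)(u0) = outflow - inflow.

Divergence = sum of outgoing flows = 5 + (-8) + (-5) + 8 = 0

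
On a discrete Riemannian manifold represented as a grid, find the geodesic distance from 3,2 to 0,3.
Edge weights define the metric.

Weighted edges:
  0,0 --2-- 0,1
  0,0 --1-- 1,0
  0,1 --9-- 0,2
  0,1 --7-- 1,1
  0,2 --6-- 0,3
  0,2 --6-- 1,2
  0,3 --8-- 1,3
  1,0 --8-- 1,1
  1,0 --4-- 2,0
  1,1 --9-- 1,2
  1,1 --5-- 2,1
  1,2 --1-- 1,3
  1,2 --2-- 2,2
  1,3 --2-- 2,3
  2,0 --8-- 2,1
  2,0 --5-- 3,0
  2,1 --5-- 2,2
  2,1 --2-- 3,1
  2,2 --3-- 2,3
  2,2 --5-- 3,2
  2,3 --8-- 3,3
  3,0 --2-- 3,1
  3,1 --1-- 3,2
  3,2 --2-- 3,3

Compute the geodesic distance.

Shortest path: 3,2 → 2,2 → 1,2 → 1,3 → 0,3, total weight = 16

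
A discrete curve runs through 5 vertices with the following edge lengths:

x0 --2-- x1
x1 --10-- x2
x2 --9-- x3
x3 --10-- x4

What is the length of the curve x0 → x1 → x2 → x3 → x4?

Arc length = 2 + 10 + 9 + 10 = 31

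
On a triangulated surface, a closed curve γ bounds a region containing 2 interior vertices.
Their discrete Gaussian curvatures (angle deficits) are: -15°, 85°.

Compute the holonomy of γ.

Holonomy = total enclosed curvature = (-15°) + 85° = 70°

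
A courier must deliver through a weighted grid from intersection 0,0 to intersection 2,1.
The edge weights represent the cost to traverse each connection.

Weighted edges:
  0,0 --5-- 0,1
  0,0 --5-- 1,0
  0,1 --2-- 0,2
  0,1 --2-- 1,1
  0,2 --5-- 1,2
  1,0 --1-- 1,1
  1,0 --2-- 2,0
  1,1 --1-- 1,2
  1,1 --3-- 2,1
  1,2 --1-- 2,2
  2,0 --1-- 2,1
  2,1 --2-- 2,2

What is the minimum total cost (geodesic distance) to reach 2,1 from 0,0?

Shortest path: 0,0 → 1,0 → 2,0 → 2,1, total weight = 8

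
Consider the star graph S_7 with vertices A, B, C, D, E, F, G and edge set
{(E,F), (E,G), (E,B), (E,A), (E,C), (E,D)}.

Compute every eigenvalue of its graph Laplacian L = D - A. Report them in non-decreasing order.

The star S_7 is the complete bipartite graph K_{1,6} (one hub of degree 6, 6 leaves of degree 1). The Laplacian spectrum of K_{p,q} is 0, p (multiplicity q−1), q (multiplicity p−1), p+q. With p = 1, q = 6: 0 once, 1 with multiplicity 5, and 7 once. (Check: trace L = sum of degrees = 12 = 5·1 + 7.)
Laplacian eigenvalues (increasing order): [0.0, 1.0, 1.0, 1.0, 1.0, 1.0, 7.0]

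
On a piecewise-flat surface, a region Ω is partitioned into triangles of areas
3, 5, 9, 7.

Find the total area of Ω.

3 + 5 + 9 + 7 = 24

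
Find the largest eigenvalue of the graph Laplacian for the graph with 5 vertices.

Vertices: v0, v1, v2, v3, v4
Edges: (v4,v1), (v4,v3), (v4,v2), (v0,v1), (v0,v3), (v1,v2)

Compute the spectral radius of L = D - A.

Degrees: deg(v0) = 2, deg(v1) = 3, deg(v2) = 2, deg(v3) = 2, deg(v4) = 3.
L = D − A with rows/columns ordered (v0, v1, v2, v3, v4):
  [ 2, -1,  0, -1,  0]
  [-1,  3, -1,  0, -1]
  [ 0, -1,  2,  0, -1]
  [-1,  0,  0,  2, -1]
  [ 0, -1, -1, -1,  3]
Characteristic polynomial: det(λI − L) = λ(λ² − 5λ + 5)(λ² − 7λ + 11).
Roots: λ = 0; (λ² − 5λ + 5) = 0 ⇒ λ = (5 ± √5)/2 ≈ 1.382, 3.618; (λ² − 7λ + 11) = 0 ⇒ λ = (7 ± √5)/2 ≈ 2.382, 4.618.
(Check: the roots sum (with multiplicity) to 12, matching trace L = Σdeg = 2·6 = 12.)
Laplacian eigenvalues: [0.0, 1.382, 2.382, 3.618, 4.618]. Largest eigenvalue (spectral radius) = 4.618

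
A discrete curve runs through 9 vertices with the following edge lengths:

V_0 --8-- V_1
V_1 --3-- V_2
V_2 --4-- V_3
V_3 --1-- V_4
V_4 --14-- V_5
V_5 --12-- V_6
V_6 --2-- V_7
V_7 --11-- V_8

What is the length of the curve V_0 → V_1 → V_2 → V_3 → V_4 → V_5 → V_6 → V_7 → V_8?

Arc length = 8 + 3 + 4 + 1 + 14 + 12 + 2 + 11 = 55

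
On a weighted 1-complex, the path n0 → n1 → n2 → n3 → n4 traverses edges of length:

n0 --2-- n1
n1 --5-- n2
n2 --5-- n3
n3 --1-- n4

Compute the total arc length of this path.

Arc length = 2 + 5 + 5 + 1 = 13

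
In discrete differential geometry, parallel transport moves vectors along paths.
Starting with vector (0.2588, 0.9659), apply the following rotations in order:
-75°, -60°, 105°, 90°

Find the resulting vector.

Total rotation: (-75°) + (-60°) + 105° + 90° = 60°. Final vector: (-0.7071, 0.7071)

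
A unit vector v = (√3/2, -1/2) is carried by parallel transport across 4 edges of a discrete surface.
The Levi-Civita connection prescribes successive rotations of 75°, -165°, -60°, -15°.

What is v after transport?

Total rotation: 75° + (-165°) + (-60°) + (-15°) = -165°. Final vector: (-0.9659, 0.2588)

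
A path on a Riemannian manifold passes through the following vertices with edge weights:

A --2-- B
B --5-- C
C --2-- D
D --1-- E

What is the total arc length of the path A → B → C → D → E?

Arc length = 2 + 5 + 2 + 1 = 10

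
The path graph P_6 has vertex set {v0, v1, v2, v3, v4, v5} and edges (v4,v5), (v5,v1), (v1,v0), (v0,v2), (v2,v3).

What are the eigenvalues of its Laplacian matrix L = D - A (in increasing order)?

The path graph P_n has Laplacian eigenvalues λ_k = 2 − 2cos(kπ/n), k = 0, 1, …, n−1. Here n = 6:
k=0: 2 − 2cos(0) = 0.0; k=1: 2 − 2cos(π/6) = 0.2679; k=2: 2 − 2cos(π/3) = 1.0; k=3: 2 − 2cos(π/2) = 2.0; k=4: 2 − 2cos(2π/3) = 3.0; k=5: 2 − 2cos(5π/6) = 3.7321.
Laplacian eigenvalues (increasing order): [0.0, 0.2679, 1.0, 2.0, 3.0, 3.7321]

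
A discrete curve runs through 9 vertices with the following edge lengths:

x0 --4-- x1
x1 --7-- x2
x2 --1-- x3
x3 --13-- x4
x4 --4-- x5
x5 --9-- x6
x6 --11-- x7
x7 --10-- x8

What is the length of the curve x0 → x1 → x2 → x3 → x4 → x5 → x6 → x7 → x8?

Arc length = 4 + 7 + 1 + 13 + 4 + 9 + 11 + 10 = 59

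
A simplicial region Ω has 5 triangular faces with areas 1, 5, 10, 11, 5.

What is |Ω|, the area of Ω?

1 + 5 + 10 + 11 + 5 = 32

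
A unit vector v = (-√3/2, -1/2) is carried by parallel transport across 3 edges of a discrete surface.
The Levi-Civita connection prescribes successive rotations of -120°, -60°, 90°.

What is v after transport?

Total rotation: (-120°) + (-60°) + 90° = -90°. Final vector: (-0.5000, 0.8660)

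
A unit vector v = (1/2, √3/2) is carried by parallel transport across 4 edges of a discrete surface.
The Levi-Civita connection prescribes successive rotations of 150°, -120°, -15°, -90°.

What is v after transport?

Total rotation: 150° + (-120°) + (-15°) + (-90°) = -75°. Final vector: (0.9659, -0.2588)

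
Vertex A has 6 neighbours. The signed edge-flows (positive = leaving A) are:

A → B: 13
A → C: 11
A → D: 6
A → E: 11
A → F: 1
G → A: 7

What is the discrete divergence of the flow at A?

Divergence = sum of outgoing flows = 13 + 11 + 6 + 11 + 1 + (-7) = 35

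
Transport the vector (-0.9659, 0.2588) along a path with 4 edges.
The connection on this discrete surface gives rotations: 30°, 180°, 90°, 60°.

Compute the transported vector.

Total rotation: 30° + 180° + 90° + 60° = 360° ≡ 0° (mod 360°). Final vector: (-0.9659, 0.2588)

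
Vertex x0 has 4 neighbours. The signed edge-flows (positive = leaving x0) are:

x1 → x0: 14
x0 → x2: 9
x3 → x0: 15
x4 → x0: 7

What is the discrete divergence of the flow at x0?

Divergence = sum of outgoing flows = (-14) + 9 + (-15) + (-7) = -27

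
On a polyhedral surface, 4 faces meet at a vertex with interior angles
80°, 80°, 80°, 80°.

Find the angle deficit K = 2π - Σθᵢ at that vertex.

Sum of angles = 320°. K = 360° - 320° = 40°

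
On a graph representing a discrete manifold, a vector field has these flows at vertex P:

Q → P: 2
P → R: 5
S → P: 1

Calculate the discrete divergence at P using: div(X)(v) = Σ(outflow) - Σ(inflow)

Divergence = sum of outgoing flows = (-2) + 5 + (-1) = 2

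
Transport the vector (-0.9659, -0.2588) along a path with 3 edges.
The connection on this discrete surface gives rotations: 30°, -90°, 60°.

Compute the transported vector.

Total rotation: 30° + (-90°) + 60° = 0°. Final vector: (-0.9659, -0.2588)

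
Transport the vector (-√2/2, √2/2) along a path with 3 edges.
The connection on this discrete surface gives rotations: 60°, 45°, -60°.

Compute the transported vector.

Total rotation: 60° + 45° + (-60°) = 45°. Final vector: (-1, 0)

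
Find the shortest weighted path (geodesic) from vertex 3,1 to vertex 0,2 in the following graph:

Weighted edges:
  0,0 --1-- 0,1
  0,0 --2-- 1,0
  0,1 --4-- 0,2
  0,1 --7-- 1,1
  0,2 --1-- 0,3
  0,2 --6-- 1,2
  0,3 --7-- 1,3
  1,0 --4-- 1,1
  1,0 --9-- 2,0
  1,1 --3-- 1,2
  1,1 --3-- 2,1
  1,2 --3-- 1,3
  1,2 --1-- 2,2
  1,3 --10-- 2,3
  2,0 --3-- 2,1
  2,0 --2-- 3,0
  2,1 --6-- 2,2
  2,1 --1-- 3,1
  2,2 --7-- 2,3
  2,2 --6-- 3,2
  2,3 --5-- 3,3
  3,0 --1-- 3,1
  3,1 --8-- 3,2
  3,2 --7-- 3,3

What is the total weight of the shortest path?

Shortest path: 3,1 → 2,1 → 1,1 → 1,2 → 0,2, total weight = 13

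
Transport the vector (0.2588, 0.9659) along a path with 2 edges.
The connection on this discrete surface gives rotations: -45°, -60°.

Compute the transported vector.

Total rotation: (-45°) + (-60°) = -105°. Final vector: (0.8660, -0.5000)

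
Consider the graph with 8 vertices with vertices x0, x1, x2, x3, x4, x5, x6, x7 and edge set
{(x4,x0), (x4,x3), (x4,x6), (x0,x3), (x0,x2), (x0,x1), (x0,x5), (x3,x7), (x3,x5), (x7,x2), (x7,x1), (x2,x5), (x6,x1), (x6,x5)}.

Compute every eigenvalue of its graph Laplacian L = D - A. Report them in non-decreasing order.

Degrees: deg(x0) = 5, deg(x1) = 3, deg(x2) = 3, deg(x3) = 4, deg(x4) = 3, deg(x5) = 4, deg(x6) = 3, deg(x7) = 3.
L = D − A with rows/columns ordered (x0, x1, x2, x3, x4, x5, x6, x7):
  [ 5, -1, -1, -1, -1, -1,  0,  0]
  [-1,  3,  0,  0,  0,  0, -1, -1]
  [-1,  0,  3,  0,  0, -1,  0, -1]
  [-1,  0,  0,  4, -1, -1,  0, -1]
  [-1,  0,  0, -1,  3,  0, -1,  0]
  [-1,  0, -1, -1,  0,  4, -1,  0]
  [ 0, -1,  0,  0, -1, -1,  3,  0]
  [ 0, -1, -1, -1,  0,  0,  0,  3]
Characteristic polynomial: det(λI − L) = λ(λ − 2)(λ² − 9λ + 16)(λ − 3)(λ − 4)²(λ − 6).
Roots: λ = 0; (λ − 2) = 0 ⇒ λ = 2; (λ² − 9λ + 16) = 0 ⇒ λ = (9 ± √17)/2 ≈ 2.4384, 6.5616; (λ − 3) = 0 ⇒ λ = 3; (λ − 4) = 0 ⇒ λ = 4 (multiplicity 2); (λ − 6) = 0 ⇒ λ = 6.
(Check: the roots sum (with multiplicity) to 28, matching trace L = Σdeg = 2·14 = 28.)
Laplacian eigenvalues (increasing order): [0.0, 2.0, 2.4384, 3.0, 4.0, 4.0, 6.0, 6.5616]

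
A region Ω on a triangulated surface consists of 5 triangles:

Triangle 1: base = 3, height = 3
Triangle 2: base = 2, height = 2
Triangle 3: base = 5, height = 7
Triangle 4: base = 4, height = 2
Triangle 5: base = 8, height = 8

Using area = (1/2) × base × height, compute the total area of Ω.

(1/2)×3×3 + (1/2)×2×2 + (1/2)×5×7 + (1/2)×4×2 + (1/2)×8×8 = 60.0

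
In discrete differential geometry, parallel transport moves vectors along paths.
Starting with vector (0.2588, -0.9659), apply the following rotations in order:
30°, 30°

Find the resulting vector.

Total rotation: 30° + 30° = 60°. Final vector: (0.9659, -0.2588)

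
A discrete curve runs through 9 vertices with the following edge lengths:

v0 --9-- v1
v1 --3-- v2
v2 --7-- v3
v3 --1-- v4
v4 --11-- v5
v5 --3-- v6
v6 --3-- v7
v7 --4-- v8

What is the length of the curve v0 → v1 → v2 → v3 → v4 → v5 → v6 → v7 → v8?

Arc length = 9 + 3 + 7 + 1 + 11 + 3 + 3 + 4 = 41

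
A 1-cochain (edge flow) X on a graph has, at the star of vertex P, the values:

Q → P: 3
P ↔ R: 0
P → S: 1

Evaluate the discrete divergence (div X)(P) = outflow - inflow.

Divergence = sum of outgoing flows = (-3) + 0 + 1 = -2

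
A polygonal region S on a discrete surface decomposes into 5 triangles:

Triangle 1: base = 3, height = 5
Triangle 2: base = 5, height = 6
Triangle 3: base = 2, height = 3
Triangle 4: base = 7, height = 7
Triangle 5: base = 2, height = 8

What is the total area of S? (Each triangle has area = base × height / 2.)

(1/2)×3×5 + (1/2)×5×6 + (1/2)×2×3 + (1/2)×7×7 + (1/2)×2×8 = 58.0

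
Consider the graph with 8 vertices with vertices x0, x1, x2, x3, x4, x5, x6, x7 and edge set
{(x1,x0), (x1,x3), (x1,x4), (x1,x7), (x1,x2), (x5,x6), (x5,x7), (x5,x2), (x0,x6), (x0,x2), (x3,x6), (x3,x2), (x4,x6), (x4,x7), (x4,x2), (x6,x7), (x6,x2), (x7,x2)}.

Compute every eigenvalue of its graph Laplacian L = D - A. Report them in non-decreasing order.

Degrees: deg(x0) = 3, deg(x1) = 5, deg(x2) = 7, deg(x3) = 3, deg(x4) = 4, deg(x5) = 3, deg(x6) = 6, deg(x7) = 5.
L = D − A with rows/columns ordered (x0, x1, x2, x3, x4, x5, x6, x7):
  [ 3, -1, -1,  0,  0,  0, -1,  0]
  [-1,  5, -1, -1, -1,  0,  0, -1]
  [-1, -1,  7, -1, -1, -1, -1, -1]
  [ 0, -1, -1,  3,  0,  0, -1,  0]
  [ 0, -1, -1,  0,  4,  0, -1, -1]
  [ 0,  0, -1,  0,  0,  3, -1, -1]
  [-1,  0, -1, -1, -1, -1,  6, -1]
  [ 0, -1, -1,  0, -1, -1, -1,  5]
Characteristic polynomial: det(λI − L) = λ(λ² − 8λ + 14)(λ − 3)(λ² − 11λ + 26)(λ − 6)(λ − 8).
Roots: λ = 0; (λ² − 8λ + 14) = 0 ⇒ λ = 4 ± √2 ≈ 2.5858, 5.4142; (λ − 3) = 0 ⇒ λ = 3; (λ² − 11λ + 26) = 0 ⇒ λ = (11 ± √17)/2 ≈ 3.4384, 7.5616; (λ − 6) = 0 ⇒ λ = 6; (λ − 8) = 0 ⇒ λ = 8.
(Check: the roots sum (with multiplicity) to 36, matching trace L = Σdeg = 2·18 = 36.)
Laplacian eigenvalues (increasing order): [0.0, 2.5858, 3.0, 3.4384, 5.4142, 6.0, 7.5616, 8.0]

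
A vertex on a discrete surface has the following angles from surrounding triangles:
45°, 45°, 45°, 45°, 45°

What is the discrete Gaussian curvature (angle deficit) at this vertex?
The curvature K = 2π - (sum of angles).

Sum of angles = 225°. K = 360° - 225° = 135°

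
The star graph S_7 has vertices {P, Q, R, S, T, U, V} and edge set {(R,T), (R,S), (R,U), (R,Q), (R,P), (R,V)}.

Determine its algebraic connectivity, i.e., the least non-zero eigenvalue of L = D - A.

The star S_7 is the complete bipartite graph K_{1,6} (one hub of degree 6, 6 leaves of degree 1). The Laplacian spectrum of K_{p,q} is 0, p (multiplicity q−1), q (multiplicity p−1), p+q. With p = 1, q = 6: 0 once, 1 with multiplicity 5, and 7 once. (Check: trace L = sum of degrees = 12 = 5·1 + 7.)
Laplacian eigenvalues: [0.0, 1.0, 1.0, 1.0, 1.0, 1.0, 7.0]. Algebraic connectivity (smallest non-zero eigenvalue) = 1.0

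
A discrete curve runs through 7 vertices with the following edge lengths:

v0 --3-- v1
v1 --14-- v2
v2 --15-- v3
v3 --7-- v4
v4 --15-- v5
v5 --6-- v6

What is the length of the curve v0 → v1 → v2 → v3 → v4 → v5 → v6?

Arc length = 3 + 14 + 15 + 7 + 15 + 6 = 60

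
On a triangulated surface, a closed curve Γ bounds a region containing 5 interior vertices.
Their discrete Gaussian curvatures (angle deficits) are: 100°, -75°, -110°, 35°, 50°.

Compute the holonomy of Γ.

Holonomy = total enclosed curvature = 100° + (-75°) + (-110°) + 35° + 50° = 0°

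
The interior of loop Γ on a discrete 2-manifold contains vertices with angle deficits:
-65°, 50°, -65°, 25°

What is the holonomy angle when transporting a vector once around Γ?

Holonomy = total enclosed curvature = (-65°) + 50° + (-65°) + 25° = -55°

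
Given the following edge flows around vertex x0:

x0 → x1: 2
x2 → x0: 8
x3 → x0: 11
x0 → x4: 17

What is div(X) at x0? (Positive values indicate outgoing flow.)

Divergence = sum of outgoing flows = 2 + (-8) + (-11) + 17 = 0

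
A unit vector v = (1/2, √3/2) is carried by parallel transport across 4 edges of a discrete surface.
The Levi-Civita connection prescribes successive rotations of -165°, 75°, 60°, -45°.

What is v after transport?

Total rotation: (-165°) + 75° + 60° + (-45°) = -75°. Final vector: (0.9659, -0.2588)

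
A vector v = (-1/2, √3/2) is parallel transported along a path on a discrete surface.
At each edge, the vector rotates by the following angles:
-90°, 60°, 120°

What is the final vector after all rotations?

Total rotation: (-90°) + 60° + 120° = 90°. Final vector: (-0.8660, -0.5000)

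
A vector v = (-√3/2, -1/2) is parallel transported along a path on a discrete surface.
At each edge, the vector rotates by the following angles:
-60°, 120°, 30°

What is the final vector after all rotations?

Total rotation: (-60°) + 120° + 30° = 90°. Final vector: (0.5000, -0.8660)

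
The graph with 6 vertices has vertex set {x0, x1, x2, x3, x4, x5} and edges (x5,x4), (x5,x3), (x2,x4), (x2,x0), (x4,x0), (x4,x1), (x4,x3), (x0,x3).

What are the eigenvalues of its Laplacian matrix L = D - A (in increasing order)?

Degrees: deg(x0) = 3, deg(x1) = 1, deg(x2) = 2, deg(x3) = 3, deg(x4) = 5, deg(x5) = 2.
L = D − A with rows/columns ordered (x0, x1, x2, x3, x4, x5):
  [ 3,  0, -1, -1, -1,  0]
  [ 0,  1,  0,  0, -1,  0]
  [-1,  0,  2,  0, -1,  0]
  [-1,  0,  0,  3, -1, -1]
  [-1, -1, -1, -1,  5, -1]
  [ 0,  0,  0, -1, -1,  2]
Characteristic polynomial: det(λI − L) = λ(λ − 1)(λ² − 6λ + 7)(λ − 3)(λ − 6).
Roots: λ = 0; (λ − 1) = 0 ⇒ λ = 1; (λ² − 6λ + 7) = 0 ⇒ λ = 3 ± √2 ≈ 1.5858, 4.4142; (λ − 3) = 0 ⇒ λ = 3; (λ − 6) = 0 ⇒ λ = 6.
(Check: the roots sum (with multiplicity) to 16, matching trace L = Σdeg = 2·8 = 16.)
Laplacian eigenvalues (increasing order): [0.0, 1.0, 1.5858, 3.0, 4.4142, 6.0]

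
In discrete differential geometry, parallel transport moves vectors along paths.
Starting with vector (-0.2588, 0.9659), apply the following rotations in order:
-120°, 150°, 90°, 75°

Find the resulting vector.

Total rotation: (-120°) + 150° + 90° + 75° = 195° ≡ -165° (mod 360°). Final vector: (0.5000, -0.8660)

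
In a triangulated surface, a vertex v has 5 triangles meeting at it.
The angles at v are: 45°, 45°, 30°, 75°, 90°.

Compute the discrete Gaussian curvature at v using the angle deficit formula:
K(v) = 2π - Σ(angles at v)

Sum of angles = 285°. K = 360° - 285° = 75° = 5π/12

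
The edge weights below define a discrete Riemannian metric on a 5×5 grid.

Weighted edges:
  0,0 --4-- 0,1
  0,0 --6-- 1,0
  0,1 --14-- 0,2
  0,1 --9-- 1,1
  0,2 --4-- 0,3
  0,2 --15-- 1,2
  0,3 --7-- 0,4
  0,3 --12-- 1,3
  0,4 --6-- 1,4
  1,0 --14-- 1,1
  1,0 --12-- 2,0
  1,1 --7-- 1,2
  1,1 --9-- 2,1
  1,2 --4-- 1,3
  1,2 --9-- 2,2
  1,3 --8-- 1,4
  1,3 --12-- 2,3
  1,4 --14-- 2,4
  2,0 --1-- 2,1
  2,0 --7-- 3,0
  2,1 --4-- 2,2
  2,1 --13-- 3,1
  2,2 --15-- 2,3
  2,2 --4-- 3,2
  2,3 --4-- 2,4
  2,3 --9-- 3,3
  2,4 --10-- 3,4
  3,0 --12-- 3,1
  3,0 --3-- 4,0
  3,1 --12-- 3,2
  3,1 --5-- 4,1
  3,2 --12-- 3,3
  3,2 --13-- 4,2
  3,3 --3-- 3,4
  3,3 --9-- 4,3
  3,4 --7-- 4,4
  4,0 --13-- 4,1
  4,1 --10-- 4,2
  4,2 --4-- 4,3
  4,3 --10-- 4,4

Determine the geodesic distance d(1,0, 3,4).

Shortest path: 1,0 → 2,0 → 2,1 → 2,2 → 3,2 → 3,3 → 3,4, total weight = 36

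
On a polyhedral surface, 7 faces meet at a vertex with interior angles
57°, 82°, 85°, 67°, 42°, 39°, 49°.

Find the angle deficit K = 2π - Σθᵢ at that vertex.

Sum of angles = 421°. K = 360° - 421° = -61° = -61π/180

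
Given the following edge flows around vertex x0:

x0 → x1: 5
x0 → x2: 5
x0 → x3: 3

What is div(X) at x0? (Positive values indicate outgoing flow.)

Divergence = sum of outgoing flows = 5 + 5 + 3 = 13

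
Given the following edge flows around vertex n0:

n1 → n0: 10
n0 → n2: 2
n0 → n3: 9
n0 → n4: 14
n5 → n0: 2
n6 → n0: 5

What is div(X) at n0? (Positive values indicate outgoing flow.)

Divergence = sum of outgoing flows = (-10) + 2 + 9 + 14 + (-2) + (-5) = 8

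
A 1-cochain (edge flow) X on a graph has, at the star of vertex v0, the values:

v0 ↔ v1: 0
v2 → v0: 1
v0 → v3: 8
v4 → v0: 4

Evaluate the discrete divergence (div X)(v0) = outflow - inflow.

Divergence = sum of outgoing flows = 0 + (-1) + 8 + (-4) = 3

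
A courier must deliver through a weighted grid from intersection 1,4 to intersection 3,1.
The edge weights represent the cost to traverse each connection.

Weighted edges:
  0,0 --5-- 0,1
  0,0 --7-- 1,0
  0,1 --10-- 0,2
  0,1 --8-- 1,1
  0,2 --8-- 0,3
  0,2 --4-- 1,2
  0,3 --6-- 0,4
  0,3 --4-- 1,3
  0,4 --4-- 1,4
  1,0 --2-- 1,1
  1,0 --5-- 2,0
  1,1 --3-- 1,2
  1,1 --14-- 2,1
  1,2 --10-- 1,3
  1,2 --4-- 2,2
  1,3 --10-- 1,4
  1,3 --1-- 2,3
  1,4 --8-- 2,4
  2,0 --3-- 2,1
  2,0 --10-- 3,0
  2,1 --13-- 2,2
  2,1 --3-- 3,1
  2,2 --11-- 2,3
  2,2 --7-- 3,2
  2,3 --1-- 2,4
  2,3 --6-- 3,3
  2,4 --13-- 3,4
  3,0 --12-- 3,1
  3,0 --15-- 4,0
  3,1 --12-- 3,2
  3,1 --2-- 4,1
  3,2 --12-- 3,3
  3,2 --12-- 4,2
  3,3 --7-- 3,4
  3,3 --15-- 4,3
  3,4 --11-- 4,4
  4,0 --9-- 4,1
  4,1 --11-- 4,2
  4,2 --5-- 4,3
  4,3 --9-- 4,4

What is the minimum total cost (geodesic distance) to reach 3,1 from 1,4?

Shortest path: 1,4 → 2,4 → 2,3 → 2,2 → 2,1 → 3,1, total weight = 36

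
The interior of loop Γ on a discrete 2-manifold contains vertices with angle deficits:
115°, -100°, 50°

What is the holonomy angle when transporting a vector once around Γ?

Holonomy = total enclosed curvature = 115° + (-100°) + 50° = 65°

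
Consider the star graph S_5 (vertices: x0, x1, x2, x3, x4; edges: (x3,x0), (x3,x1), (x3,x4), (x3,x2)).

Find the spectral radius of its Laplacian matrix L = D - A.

The star S_5 is the complete bipartite graph K_{1,4} (one hub of degree 4, 4 leaves of degree 1). The Laplacian spectrum of K_{p,q} is 0, p (multiplicity q−1), q (multiplicity p−1), p+q. With p = 1, q = 4: 0 once, 1 with multiplicity 3, and 5 once. (Check: trace L = sum of degrees = 8 = 3·1 + 5.)
Laplacian eigenvalues: [0.0, 1.0, 1.0, 1.0, 5.0]. Largest eigenvalue (spectral radius) = 5.0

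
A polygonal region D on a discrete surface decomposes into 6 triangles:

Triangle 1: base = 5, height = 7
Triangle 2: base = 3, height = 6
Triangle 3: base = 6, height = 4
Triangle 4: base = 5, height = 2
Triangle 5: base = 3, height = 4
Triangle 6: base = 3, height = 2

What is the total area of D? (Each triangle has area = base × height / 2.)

(1/2)×5×7 + (1/2)×3×6 + (1/2)×6×4 + (1/2)×5×2 + (1/2)×3×4 + (1/2)×3×2 = 52.5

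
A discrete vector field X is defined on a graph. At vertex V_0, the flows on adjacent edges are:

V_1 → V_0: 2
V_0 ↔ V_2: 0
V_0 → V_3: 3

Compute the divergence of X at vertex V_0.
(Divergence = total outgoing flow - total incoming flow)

Divergence = sum of outgoing flows = (-2) + 0 + 3 = 1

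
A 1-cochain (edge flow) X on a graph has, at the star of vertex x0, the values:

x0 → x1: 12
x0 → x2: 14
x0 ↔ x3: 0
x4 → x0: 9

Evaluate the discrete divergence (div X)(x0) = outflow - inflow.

Divergence = sum of outgoing flows = 12 + 14 + 0 + (-9) = 17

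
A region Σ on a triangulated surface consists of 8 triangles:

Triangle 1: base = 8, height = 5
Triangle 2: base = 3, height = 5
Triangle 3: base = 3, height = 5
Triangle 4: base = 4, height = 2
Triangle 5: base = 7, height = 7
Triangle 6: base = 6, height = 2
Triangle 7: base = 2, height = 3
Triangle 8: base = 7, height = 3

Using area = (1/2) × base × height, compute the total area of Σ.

(1/2)×8×5 + (1/2)×3×5 + (1/2)×3×5 + (1/2)×4×2 + (1/2)×7×7 + (1/2)×6×2 + (1/2)×2×3 + (1/2)×7×3 = 83.0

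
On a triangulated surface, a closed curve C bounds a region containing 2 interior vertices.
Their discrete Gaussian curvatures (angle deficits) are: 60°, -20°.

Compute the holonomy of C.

Holonomy = total enclosed curvature = 60° + (-20°) = 40°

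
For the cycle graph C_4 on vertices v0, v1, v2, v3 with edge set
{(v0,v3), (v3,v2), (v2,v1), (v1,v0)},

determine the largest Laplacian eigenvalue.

The cycle graph C_n has Laplacian eigenvalues λ_k = 2 − 2cos(2πk/n), k = 0, 1, …, n−1. Here n = 4:
k=0: 2 − 2cos(0) = 0.0; k=1: 2 − 2cos(π/2) = 2.0; k=2: 2 − 2cos(π) = 4.0; k=3: 2 − 2cos(3π/2) = 2.0.
Laplacian eigenvalues: [0.0, 2.0, 2.0, 4.0]. Largest eigenvalue (spectral radius) = 4.0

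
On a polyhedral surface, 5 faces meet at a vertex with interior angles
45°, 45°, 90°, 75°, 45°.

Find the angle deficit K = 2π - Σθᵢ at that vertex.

Sum of angles = 300°. K = 360° - 300° = 60° = π/3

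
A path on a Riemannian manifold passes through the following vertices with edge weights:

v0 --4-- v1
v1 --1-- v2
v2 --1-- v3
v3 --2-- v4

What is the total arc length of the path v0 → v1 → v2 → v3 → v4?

Arc length = 4 + 1 + 1 + 2 = 8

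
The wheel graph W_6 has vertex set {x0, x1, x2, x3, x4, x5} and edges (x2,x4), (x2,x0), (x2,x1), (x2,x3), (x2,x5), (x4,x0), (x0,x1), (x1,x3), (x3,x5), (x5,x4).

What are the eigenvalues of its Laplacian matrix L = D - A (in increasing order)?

The wheel W_6 is the join K_1 ∨ C_5 (a hub joined to every vertex of a cycle of length 5). For a join G ∨ H (G on p vertices, H on q vertices) the Laplacian spectrum is 0, p+q, the eigenvalues of L(G) other than one 0 each shifted by +q, and the eigenvalues of L(H) other than one 0 each shifted by +p. With G = K_1 (p = 1, nothing left after dropping its 0) and H = C_5 (q = 5, eigenvalues 2 − 2cos(2πk/5), k = 0, …, 4; drop k = 0), the spectrum of W_6 is 0, 6, and 1 + (2 − 2cos(2πk/5)) = 3 − 2cos(2πk/5) for k = 1, …, 4:
k=1: 3 − 2cos(2π/5) = 2.382; k=2: 3 − 2cos(4π/5) = 4.618; k=3: 3 − 2cos(6π/5) = 4.618; k=4: 3 − 2cos(8π/5) = 2.382.
Laplacian eigenvalues (increasing order): [0.0, 2.382, 2.382, 4.618, 4.618, 6.0]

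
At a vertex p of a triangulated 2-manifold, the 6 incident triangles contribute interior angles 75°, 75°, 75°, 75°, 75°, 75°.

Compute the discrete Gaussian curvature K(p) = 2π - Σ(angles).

Sum of angles = 450°. K = 360° - 450° = -90°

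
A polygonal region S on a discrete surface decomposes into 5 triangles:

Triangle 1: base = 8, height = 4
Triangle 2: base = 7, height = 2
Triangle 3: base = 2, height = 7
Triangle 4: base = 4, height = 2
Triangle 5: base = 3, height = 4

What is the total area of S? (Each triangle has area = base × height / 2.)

(1/2)×8×4 + (1/2)×7×2 + (1/2)×2×7 + (1/2)×4×2 + (1/2)×3×4 = 40.0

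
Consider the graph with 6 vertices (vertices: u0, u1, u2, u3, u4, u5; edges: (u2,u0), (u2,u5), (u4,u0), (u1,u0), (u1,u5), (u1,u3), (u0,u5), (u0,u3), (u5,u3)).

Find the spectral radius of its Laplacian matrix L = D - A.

Degrees: deg(u0) = 5, deg(u1) = 3, deg(u2) = 2, deg(u3) = 3, deg(u4) = 1, deg(u5) = 4.
L = D − A with rows/columns ordered (u0, u1, u2, u3, u4, u5):
  [ 5, -1, -1, -1, -1, -1]
  [-1,  3,  0, -1,  0, -1]
  [-1,  0,  2,  0,  0, -1]
  [-1, -1,  0,  3,  0, -1]
  [-1,  0,  0,  0,  1,  0]
  [-1, -1, -1, -1,  0,  4]
Characteristic polynomial: det(λI − L) = λ(λ − 1)(λ − 2)(λ − 4)(λ − 5)(λ − 6).
Roots: λ = 0; (λ − 1) = 0 ⇒ λ = 1; (λ − 2) = 0 ⇒ λ = 2; (λ − 4) = 0 ⇒ λ = 4; (λ − 5) = 0 ⇒ λ = 5; (λ − 6) = 0 ⇒ λ = 6.
(Check: the roots sum (with multiplicity) to 18, matching trace L = Σdeg = 2·9 = 18.)
Laplacian eigenvalues: [0.0, 1.0, 2.0, 4.0, 5.0, 6.0]. Largest eigenvalue (spectral radius) = 6.0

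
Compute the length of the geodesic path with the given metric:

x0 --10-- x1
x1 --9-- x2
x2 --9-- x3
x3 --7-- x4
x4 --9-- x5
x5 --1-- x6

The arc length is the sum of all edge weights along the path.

Arc length = 10 + 9 + 9 + 7 + 9 + 1 = 45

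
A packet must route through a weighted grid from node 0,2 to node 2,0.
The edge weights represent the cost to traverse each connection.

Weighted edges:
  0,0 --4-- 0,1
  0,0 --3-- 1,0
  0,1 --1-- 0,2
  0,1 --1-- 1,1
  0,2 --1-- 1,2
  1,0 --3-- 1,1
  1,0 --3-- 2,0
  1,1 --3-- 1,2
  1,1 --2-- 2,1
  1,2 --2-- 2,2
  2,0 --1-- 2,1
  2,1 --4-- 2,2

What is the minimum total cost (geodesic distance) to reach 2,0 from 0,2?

Shortest path: 0,2 → 0,1 → 1,1 → 2,1 → 2,0, total weight = 5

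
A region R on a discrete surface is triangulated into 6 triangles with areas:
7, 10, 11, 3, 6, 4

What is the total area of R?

7 + 10 + 11 + 3 + 6 + 4 = 41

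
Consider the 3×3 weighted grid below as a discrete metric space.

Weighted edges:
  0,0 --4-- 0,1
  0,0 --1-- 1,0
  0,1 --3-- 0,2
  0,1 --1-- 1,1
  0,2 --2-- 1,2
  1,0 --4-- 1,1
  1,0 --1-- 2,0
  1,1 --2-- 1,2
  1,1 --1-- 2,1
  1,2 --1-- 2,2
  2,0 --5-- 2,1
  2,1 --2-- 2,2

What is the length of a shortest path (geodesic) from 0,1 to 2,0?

Shortest path: 0,1 → 1,1 → 1,0 → 2,0, total weight = 6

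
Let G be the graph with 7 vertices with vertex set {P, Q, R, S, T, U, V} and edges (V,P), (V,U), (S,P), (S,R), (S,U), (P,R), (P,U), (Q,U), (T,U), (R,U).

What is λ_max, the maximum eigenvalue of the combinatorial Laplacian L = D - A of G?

Degrees: deg(P) = 4, deg(Q) = 1, deg(R) = 3, deg(S) = 3, deg(T) = 1, deg(U) = 6, deg(V) = 2.
L = D − A with rows/columns ordered (P, Q, R, S, T, U, V):
  [ 4,  0, -1, -1,  0, -1, -1]
  [ 0,  1,  0,  0,  0, -1,  0]
  [-1,  0,  3, -1,  0, -1,  0]
  [-1,  0, -1,  3,  0, -1,  0]
  [ 0,  0,  0,  0,  1, -1,  0]
  [-1, -1, -1, -1, -1,  6, -1]
  [-1,  0,  0,  0,  0, -1,  2]
Characteristic polynomial: det(λI − L) = λ(λ − 1)²(λ − 2)(λ − 4)(λ − 5)(λ − 7).
Roots: λ = 0; (λ − 1) = 0 ⇒ λ = 1 (multiplicity 2); (λ − 2) = 0 ⇒ λ = 2; (λ − 4) = 0 ⇒ λ = 4; (λ − 5) = 0 ⇒ λ = 5; (λ − 7) = 0 ⇒ λ = 7.
(Check: the roots sum (with multiplicity) to 20, matching trace L = Σdeg = 2·10 = 20.)
Laplacian eigenvalues: [0.0, 1.0, 1.0, 2.0, 4.0, 5.0, 7.0]. Largest eigenvalue (spectral radius) = 7.0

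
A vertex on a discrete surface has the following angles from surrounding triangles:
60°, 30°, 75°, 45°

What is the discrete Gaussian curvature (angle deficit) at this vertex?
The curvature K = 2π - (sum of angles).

Sum of angles = 210°. K = 360° - 210° = 150°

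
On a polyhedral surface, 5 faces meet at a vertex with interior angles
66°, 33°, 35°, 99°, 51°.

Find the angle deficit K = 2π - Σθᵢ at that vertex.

Sum of angles = 284°. K = 360° - 284° = 76° = 19π/45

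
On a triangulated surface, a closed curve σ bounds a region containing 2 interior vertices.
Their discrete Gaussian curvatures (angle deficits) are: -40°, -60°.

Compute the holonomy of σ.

Holonomy = total enclosed curvature = (-40°) + (-60°) = -100°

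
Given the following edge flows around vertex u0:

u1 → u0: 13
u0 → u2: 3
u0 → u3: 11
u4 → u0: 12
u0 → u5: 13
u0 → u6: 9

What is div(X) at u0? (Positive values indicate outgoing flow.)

Divergence = sum of outgoing flows = (-13) + 3 + 11 + (-12) + 13 + 9 = 11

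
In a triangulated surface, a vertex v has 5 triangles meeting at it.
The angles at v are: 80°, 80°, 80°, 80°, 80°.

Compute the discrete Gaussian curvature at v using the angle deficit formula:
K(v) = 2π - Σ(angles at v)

Sum of angles = 400°. K = 360° - 400° = -40°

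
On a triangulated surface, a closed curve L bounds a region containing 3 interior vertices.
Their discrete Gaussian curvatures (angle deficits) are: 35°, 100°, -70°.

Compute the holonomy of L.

Holonomy = total enclosed curvature = 35° + 100° + (-70°) = 65°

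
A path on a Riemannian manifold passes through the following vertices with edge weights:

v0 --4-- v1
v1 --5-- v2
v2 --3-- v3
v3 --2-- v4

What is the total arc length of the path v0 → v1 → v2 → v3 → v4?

Arc length = 4 + 5 + 3 + 2 = 14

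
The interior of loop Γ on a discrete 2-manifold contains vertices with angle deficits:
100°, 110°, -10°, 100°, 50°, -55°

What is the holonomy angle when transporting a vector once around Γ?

Holonomy = total enclosed curvature = 100° + 110° + (-10°) + 100° + 50° + (-55°) = 295°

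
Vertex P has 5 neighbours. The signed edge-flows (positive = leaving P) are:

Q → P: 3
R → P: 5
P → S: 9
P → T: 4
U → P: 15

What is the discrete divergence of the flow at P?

Divergence = sum of outgoing flows = (-3) + (-5) + 9 + 4 + (-15) = -10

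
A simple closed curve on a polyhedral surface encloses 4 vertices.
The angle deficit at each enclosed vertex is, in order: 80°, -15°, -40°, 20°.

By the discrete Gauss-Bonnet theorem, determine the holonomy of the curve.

Holonomy = total enclosed curvature = 80° + (-15°) + (-40°) + 20° = 45°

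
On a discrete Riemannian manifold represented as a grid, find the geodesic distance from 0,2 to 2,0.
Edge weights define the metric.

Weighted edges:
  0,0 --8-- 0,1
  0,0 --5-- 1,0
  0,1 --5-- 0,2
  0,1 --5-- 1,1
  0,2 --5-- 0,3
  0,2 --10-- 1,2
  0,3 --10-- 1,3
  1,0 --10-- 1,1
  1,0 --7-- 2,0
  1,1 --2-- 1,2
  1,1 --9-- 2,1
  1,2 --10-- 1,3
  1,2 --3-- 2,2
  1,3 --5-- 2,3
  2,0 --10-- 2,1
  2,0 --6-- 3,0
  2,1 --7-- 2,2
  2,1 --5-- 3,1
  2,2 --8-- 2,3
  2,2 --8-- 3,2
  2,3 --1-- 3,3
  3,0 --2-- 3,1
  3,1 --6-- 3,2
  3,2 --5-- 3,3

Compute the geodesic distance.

Shortest path: 0,2 → 0,1 → 0,0 → 1,0 → 2,0, total weight = 25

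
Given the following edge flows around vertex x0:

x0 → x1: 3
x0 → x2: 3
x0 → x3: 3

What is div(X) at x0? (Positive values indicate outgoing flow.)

Divergence = sum of outgoing flows = 3 + 3 + 3 = 9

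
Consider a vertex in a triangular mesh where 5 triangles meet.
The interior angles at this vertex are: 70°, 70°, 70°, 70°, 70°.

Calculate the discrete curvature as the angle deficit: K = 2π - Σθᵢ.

Sum of angles = 350°. K = 360° - 350° = 10°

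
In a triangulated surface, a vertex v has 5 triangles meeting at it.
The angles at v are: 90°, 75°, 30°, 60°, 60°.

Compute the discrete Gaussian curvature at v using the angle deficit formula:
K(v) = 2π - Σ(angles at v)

Sum of angles = 315°. K = 360° - 315° = 45°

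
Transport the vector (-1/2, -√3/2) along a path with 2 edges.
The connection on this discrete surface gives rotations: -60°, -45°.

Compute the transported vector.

Total rotation: (-60°) + (-45°) = -105°. Final vector: (-0.7071, 0.7071)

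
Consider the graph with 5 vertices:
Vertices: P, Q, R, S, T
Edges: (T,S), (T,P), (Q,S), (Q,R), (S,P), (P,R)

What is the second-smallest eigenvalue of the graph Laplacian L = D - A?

Degrees: deg(P) = 3, deg(Q) = 2, deg(R) = 2, deg(S) = 3, deg(T) = 2.
L = D − A with rows/columns ordered (P, Q, R, S, T):
  [ 3,  0, -1, -1, -1]
  [ 0,  2, -1, -1,  0]
  [-1, -1,  2,  0,  0]
  [-1, -1,  0,  3, -1]
  [-1,  0,  0, -1,  2]
Characteristic polynomial: det(λI − L) = λ(λ² − 5λ + 5)(λ² − 7λ + 11).
Roots: λ = 0; (λ² − 5λ + 5) = 0 ⇒ λ = (5 ± √5)/2 ≈ 1.382, 3.618; (λ² − 7λ + 11) = 0 ⇒ λ = (7 ± √5)/2 ≈ 2.382, 4.618.
(Check: the roots sum (with multiplicity) to 12, matching trace L = Σdeg = 2·6 = 12.)
Laplacian eigenvalues: [0.0, 1.382, 2.382, 3.618, 4.618]. Algebraic connectivity (smallest non-zero eigenvalue) = 1.382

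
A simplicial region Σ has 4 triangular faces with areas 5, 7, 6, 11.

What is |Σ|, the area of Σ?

5 + 7 + 6 + 11 = 29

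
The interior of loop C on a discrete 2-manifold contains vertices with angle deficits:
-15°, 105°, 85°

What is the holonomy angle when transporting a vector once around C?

Holonomy = total enclosed curvature = (-15°) + 105° + 85° = 175°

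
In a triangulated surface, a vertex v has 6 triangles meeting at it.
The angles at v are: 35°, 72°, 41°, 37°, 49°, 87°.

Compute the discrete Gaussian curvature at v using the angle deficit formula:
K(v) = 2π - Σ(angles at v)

Sum of angles = 321°. K = 360° - 321° = 39° = 13π/60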